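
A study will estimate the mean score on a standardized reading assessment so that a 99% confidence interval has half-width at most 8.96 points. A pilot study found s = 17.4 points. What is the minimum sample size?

For a mean, the margin of error is E = z·σ/√n, so n = (zσ/E)².
At 99% confidence, z = 2.576.
n = (2.576 × 17.4 / 8.96)² = 25.03
Round up: n = 26.

26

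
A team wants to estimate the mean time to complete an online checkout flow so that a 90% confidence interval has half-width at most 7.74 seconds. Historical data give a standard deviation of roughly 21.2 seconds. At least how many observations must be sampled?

For a mean, the margin of error is E = z·σ/√n, so n = (zσ/E)².
At 90% confidence, z = 1.645.
n = (1.645 × 21.2 / 7.74)² = 20.30
Round up: n = 21.

n = 21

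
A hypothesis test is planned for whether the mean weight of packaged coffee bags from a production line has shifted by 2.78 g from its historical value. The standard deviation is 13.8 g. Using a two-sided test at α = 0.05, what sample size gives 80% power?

194

For a one-sample z-test, n = ((z_{α/2} + z_β)·σ/δ)².
z_{α/2} = 1.960 (two-sided α = 0.05); z_β = 0.842 (power 80% → β = 0.2).
n = (2.802 × 13.8 / 2.78)² = 193.47
Round up: n = 194.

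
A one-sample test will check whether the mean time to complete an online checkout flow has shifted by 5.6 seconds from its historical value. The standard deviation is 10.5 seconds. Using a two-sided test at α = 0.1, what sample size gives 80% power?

For a one-sample z-test, n = ((z_{α/2} + z_β)·σ/δ)².
z_{α/2} = 1.645 (two-sided α = 0.1); z_β = 0.842 (power 80% → β = 0.2).
n = (2.487 × 10.5 / 5.6)² = 21.74
Round up: n = 22.

22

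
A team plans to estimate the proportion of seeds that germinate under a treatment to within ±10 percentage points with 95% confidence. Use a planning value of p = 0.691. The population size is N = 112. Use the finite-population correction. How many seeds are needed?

48

For a proportion with margin E = 0.1 at 95% confidence, z = 1.960.
n = p̂(1−p̂)(z/E)² = 0.691 × 0.309 × (1.960/0.1)² = 82.03 — call this n₀.
Finite-population correction with N = 112: n = n₀ / (1 + (n₀−1)/N) = 82.03 / 1.723 = 47.61
Round up: n = 48.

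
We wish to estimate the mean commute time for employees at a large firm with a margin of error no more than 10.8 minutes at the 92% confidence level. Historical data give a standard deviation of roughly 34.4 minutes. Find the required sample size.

32

For a mean, the margin of error is E = z·σ/√n, so n = (zσ/E)².
At 92% confidence, z = 1.751.
n = (1.751 × 34.4 / 10.8)² = 31.11
Round up: n = 32.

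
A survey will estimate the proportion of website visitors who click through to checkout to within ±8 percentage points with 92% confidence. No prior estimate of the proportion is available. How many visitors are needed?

For a proportion with margin E = 0.08 at 92% confidence, z = 1.751.
With no prior estimate, use p = 0.5, which maximizes p(1−p) at 0.25.
n = 0.25 × (z/E)² = 0.25 × (1.751/0.08)² = 119.77
Round up: n = 120.

120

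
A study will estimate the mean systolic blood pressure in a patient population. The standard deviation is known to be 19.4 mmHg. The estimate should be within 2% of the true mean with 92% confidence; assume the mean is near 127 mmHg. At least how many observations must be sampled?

For a mean, the margin of error is E = z·σ/√n, so n = (zσ/E)².
At 92% confidence, z = 1.751.
E = 2% of 127 = 2.54 mmHg.
n = (1.751 × 19.4 / 2.54)² = 178.86
Round up: n = 179.

179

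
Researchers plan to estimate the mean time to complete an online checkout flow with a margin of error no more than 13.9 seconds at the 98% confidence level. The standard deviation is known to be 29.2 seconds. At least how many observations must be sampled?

For a mean, the margin of error is E = z·σ/√n, so n = (zσ/E)².
At 98% confidence, z = 2.326.
n = (2.326 × 29.2 / 13.9)² = 23.88
Round up: n = 24.

n = 24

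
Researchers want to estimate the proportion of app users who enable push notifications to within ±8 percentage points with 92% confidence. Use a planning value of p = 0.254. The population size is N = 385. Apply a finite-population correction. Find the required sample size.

n = 74

For a proportion with margin E = 0.08 at 92% confidence, z = 1.751.
n = p̂(1−p̂)(z/E)² = 0.254 × 0.746 × (1.751/0.08)² = 90.77 — call this n₀.
Finite-population correction with N = 385: n = n₀ / (1 + (n₀−1)/N) = 90.77 / 1.233 = 73.62
Round up: n = 74.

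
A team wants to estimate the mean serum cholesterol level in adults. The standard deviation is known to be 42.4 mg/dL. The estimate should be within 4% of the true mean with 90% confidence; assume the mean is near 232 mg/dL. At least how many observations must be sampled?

n = 57

For a mean, the margin of error is E = z·σ/√n, so n = (zσ/E)².
At 90% confidence, z = 1.645.
E = 4% of 232 = 9.28 mg/dL.
n = (1.645 × 42.4 / 9.28)² = 56.49
Round up: n = 57.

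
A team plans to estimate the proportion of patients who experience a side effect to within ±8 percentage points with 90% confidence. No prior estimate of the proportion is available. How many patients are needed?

106

For a proportion with margin E = 0.08 at 90% confidence, z = 1.645.
With no prior estimate, use p = 0.5, which maximizes p(1−p) at 0.25.
n = 0.25 × (z/E)² = 0.25 × (1.645/0.08)² = 105.70
Round up: n = 106.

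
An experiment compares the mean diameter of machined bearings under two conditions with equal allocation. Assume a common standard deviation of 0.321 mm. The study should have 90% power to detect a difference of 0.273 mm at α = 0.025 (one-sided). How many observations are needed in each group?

30 per group

For two equal groups, n per group = 2·((z_α + z_β)·σ/δ)².
z_α = 1.960; z_β = 1.282 (power 90%).
n = 2 × (3.242 × 0.321 / 0.273)² = 2 × 14.53 = 29.06
Round up: n = 30 per group.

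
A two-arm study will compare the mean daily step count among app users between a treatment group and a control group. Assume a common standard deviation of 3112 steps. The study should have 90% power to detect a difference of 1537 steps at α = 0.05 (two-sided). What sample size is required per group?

For two equal groups, n per group = 2·((z_{α/2} + z_β)·σ/δ)².
z_{α/2} = 1.960; z_β = 1.282 (power 90%).
n = 2 × (3.242 × 3112 / 1537)² = 2 × 43.09 = 86.18
Round up: n = 87 per group.

87 per group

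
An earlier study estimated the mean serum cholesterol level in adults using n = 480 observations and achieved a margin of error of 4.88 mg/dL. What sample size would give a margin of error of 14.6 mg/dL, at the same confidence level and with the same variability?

Margin of error scales as 1/√n, so n₂ = n₁·(E₁/E₂)².
n₂ = 480 × (4.88/14.6)² = 480 × 0.1117 = 53.62
Round up: n₂ = 54.

54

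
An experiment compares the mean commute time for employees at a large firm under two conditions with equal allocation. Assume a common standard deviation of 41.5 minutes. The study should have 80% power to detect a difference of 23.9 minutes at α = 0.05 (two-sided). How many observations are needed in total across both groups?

For two equal groups, n per group = 2·((z_{α/2} + z_β)·σ/δ)².
z_{α/2} = 1.960; z_β = 0.842 (power 80%).
n = 2 × (2.802 × 41.5 / 23.9)² = 2 × 23.67 = 47.34
Round up: n = 48 per group.
Total across both groups: 2 × 48 = 96.

96 total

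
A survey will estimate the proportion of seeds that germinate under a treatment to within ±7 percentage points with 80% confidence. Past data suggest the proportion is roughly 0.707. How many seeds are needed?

70

For a proportion with margin E = 0.07 at 80% confidence, z = 1.282.
n = p̂(1−p̂)(z/E)² = 0.707 × 0.293 × (1.282/0.07)² = 69.48
Round up: n = 70.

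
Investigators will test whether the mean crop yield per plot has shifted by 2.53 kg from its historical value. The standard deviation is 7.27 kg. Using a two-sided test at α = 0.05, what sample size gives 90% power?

For a one-sample z-test, n = ((z_{α/2} + z_β)·σ/δ)².
z_{α/2} = 1.960 (two-sided α = 0.05); z_β = 1.282 (power 90% → β = 0.1).
n = (3.242 × 7.27 / 2.53)² = 86.79
Round up: n = 87.

n = 87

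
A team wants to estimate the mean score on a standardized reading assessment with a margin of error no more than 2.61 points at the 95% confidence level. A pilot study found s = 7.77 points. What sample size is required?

For a mean, the margin of error is E = z·σ/√n, so n = (zσ/E)².
At 95% confidence, z = 1.960.
n = (1.960 × 7.77 / 2.61)² = 34.05
Round up: n = 35.

35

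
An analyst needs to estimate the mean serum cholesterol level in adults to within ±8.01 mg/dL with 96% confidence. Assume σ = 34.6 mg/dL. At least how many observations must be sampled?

For a mean, the margin of error is E = z·σ/√n, so n = (zσ/E)².
At 96% confidence, z = 2.054.
n = (2.054 × 34.6 / 8.01)² = 78.72
Round up: n = 79.

n = 79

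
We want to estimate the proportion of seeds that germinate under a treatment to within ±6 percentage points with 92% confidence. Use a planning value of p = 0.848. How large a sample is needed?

For a proportion with margin E = 0.06 at 92% confidence, z = 1.751.
n = p̂(1−p̂)(z/E)² = 0.848 × 0.152 × (1.751/0.06)² = 109.78
Round up: n = 110.

110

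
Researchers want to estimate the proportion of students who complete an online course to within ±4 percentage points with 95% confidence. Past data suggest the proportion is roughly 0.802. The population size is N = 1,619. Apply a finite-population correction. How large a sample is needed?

For a proportion with margin E = 0.04 at 95% confidence, z = 1.960.
n = p̂(1−p̂)(z/E)² = 0.802 × 0.198 × (1.960/0.04)² = 381.27 — call this n₀.
Finite-population correction with N = 1,619: n = n₀ / (1 + (n₀−1)/N) = 381.27 / 1.235 = 308.72
Round up: n = 309.

309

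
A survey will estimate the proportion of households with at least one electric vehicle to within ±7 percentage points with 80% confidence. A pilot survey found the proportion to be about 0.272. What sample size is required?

For a proportion with margin E = 0.07 at 80% confidence, z = 1.282.
n = p̂(1−p̂)(z/E)² = 0.272 × 0.728 × (1.282/0.07)² = 66.42
Round up: n = 67.

n = 67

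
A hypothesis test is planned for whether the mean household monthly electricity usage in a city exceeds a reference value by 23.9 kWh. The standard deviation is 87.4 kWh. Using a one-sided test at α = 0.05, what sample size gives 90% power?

115

For a one-sample z-test, n = ((z_α + z_β)·σ/δ)².
z_α = 1.645 (one-sided α = 0.05); z_β = 1.282 (power 90% → β = 0.1).
n = (2.927 × 87.4 / 23.9)² = 114.57
Round up: n = 115.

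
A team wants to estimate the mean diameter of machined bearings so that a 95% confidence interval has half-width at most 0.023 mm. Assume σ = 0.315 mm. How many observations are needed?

For a mean, the margin of error is E = z·σ/√n, so n = (zσ/E)².
At 95% confidence, z = 1.960.
n = (1.960 × 0.315 / 0.023)² = 720.57
Round up: n = 721.

n = 721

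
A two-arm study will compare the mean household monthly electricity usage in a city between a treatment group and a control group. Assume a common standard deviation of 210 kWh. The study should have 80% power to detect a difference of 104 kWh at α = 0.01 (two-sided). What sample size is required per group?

96 per group

For two equal groups, n per group = 2·((z_{α/2} + z_β)·σ/δ)².
z_{α/2} = 2.576; z_β = 0.842 (power 80%).
n = 2 × (3.418 × 210 / 104)² = 2 × 47.63 = 95.26
Round up: n = 96 per group.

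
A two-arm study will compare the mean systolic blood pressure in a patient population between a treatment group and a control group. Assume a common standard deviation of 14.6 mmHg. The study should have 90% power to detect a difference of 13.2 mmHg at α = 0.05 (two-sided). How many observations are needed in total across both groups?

52 total

For two equal groups, n per group = 2·((z_{α/2} + z_β)·σ/δ)².
z_{α/2} = 1.960; z_β = 1.282 (power 90%).
n = 2 × (3.242 × 14.6 / 13.2)² = 2 × 12.86 = 25.72
Round up: n = 26 per group.
Total across both groups: 2 × 26 = 52.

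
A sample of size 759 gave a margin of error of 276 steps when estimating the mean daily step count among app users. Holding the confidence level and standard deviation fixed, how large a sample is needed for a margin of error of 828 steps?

Margin of error scales as 1/√n, so n₂ = n₁·(E₁/E₂)².
n₂ = 759 × (276/828)² = 759 × 0.1111 = 84.32
Round up: n₂ = 85.

n = 85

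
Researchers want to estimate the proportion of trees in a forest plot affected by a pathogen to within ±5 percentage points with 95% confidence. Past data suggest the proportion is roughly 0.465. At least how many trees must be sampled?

For a proportion with margin E = 0.05 at 95% confidence, z = 1.960.
n = p̂(1−p̂)(z/E)² = 0.465 × 0.535 × (1.960/0.05)² = 382.28
Round up: n = 383.

n = 383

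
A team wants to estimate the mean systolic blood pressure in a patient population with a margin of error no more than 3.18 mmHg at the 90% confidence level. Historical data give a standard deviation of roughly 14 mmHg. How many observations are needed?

n = 53

For a mean, the margin of error is E = z·σ/√n, so n = (zσ/E)².
At 90% confidence, z = 1.645.
n = (1.645 × 14 / 3.18)² = 52.45
Round up: n = 53.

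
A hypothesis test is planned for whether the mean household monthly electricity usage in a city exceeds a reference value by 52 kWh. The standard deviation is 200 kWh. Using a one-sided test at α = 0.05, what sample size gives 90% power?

127

For a one-sample z-test, n = ((z_α + z_β)·σ/δ)².
z_α = 1.645 (one-sided α = 0.05); z_β = 1.282 (power 90% → β = 0.1).
n = (2.927 × 200 / 52)² = 126.74
Round up: n = 127.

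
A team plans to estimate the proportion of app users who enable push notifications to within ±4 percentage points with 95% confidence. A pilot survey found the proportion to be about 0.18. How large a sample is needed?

n = 355

For a proportion with margin E = 0.04 at 95% confidence, z = 1.960.
n = p̂(1−p̂)(z/E)² = 0.18 × 0.82 × (1.960/0.04)² = 354.39
Round up: n = 355.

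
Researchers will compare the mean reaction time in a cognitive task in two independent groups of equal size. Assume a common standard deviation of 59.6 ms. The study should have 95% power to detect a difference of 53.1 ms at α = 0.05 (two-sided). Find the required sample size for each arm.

For two equal groups, n per group = 2·((z_{α/2} + z_β)·σ/δ)².
z_{α/2} = 1.960; z_β = 1.645 (power 95%).
n = 2 × (3.605 × 59.6 / 53.1)² = 2 × 16.37 = 32.74
Round up: n = 33 per group.

33 per group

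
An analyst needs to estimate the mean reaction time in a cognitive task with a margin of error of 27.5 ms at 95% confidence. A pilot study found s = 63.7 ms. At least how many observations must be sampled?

For a mean, the margin of error is E = z·σ/√n, so n = (zσ/E)².
At 95% confidence, z = 1.960.
n = (1.960 × 63.7 / 27.5)² = 20.61
Round up: n = 21.

n = 21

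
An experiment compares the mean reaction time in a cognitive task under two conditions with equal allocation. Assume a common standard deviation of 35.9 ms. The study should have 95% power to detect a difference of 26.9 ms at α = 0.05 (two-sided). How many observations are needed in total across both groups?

For two equal groups, n per group = 2·((z_{α/2} + z_β)·σ/δ)².
z_{α/2} = 1.960; z_β = 1.645 (power 95%).
n = 2 × (3.605 × 35.9 / 26.9)² = 2 × 23.15 = 46.30
Round up: n = 47 per group.
Total across both groups: 2 × 47 = 94.

94 total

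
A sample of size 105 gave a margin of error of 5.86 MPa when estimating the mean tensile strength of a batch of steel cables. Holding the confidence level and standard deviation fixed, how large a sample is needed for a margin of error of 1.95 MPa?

Margin of error scales as 1/√n, so n₂ = n₁·(E₁/E₂)².
n₂ = 105 × (5.86/1.95)² = 105 × 9.031 = 948.26
Round up: n₂ = 949.

n = 949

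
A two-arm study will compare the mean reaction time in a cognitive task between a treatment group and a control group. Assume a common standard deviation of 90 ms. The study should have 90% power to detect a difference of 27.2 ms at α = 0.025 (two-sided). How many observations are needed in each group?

For two equal groups, n per group = 2·((z_{α/2} + z_β)·σ/δ)².
z_{α/2} = 2.241; z_β = 1.282 (power 90%).
n = 2 × (3.523 × 90 / 27.2)² = 2 × 135.89 = 271.78
Round up: n = 272 per group.

272 per group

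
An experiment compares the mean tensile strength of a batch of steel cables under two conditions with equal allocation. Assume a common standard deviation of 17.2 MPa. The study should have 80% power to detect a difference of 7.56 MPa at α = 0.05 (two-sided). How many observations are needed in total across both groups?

For two equal groups, n per group = 2·((z_{α/2} + z_β)·σ/δ)².
z_{α/2} = 1.960; z_β = 0.842 (power 80%).
n = 2 × (2.802 × 17.2 / 7.56)² = 2 × 40.64 = 81.28
Round up: n = 82 per group.
Total across both groups: 2 × 82 = 164.

164 total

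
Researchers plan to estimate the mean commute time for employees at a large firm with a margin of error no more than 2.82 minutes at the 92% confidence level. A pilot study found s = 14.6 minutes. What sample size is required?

n = 83

For a mean, the margin of error is E = z·σ/√n, so n = (zσ/E)².
At 92% confidence, z = 1.751.
n = (1.751 × 14.6 / 2.82)² = 82.18
Round up: n = 83.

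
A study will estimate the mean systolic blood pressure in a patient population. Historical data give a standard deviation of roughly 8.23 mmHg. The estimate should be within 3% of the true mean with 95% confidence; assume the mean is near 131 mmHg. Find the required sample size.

17

For a mean, the margin of error is E = z·σ/√n, so n = (zσ/E)².
At 95% confidence, z = 1.960.
E = 3% of 131 = 3.93 mmHg.
n = (1.960 × 8.23 / 3.93)² = 16.85
Round up: n = 17.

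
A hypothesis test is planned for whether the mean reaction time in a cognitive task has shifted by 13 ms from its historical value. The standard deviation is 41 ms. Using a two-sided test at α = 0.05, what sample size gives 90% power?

For a one-sample z-test, n = ((z_{α/2} + z_β)·σ/δ)².
z_{α/2} = 1.960 (two-sided α = 0.05); z_β = 1.282 (power 90% → β = 0.1).
n = (3.242 × 41 / 13)² = 104.55
Round up: n = 105.

105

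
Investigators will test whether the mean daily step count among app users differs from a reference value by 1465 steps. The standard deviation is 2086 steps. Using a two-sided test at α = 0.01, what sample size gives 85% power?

For a one-sample z-test, n = ((z_{α/2} + z_β)·σ/δ)².
z_{α/2} = 2.576 (two-sided α = 0.01); z_β = 1.036 (power 85% → β = 0.15).
n = (3.612 × 2086 / 1465)² = 26.45
Round up: n = 27.

27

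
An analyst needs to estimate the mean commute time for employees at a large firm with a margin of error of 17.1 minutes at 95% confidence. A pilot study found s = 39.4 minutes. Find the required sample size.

21

For a mean, the margin of error is E = z·σ/√n, so n = (zσ/E)².
At 95% confidence, z = 1.960.
n = (1.960 × 39.4 / 17.1)² = 20.39
Round up: n = 21.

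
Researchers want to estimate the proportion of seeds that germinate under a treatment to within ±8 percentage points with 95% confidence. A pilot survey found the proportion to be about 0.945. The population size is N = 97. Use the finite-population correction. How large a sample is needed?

For a proportion with margin E = 0.08 at 95% confidence, z = 1.960.
n = p̂(1−p̂)(z/E)² = 0.945 × 0.055 × (1.960/0.08)² = 31.20 — call this n₀.
Finite-population correction with N = 97: n = n₀ / (1 + (n₀−1)/N) = 31.20 / 1.311 = 23.80
Round up: n = 24.

24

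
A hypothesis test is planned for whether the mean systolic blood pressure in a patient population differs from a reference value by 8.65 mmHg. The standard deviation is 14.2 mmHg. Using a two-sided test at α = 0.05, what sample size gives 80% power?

For a one-sample z-test, n = ((z_{α/2} + z_β)·σ/δ)².
z_{α/2} = 1.960 (two-sided α = 0.05); z_β = 0.842 (power 80% → β = 0.2).
n = (2.802 × 14.2 / 8.65)² = 21.16
Round up: n = 22.

22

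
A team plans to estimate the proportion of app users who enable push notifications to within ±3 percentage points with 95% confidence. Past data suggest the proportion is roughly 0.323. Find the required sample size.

For a proportion with margin E = 0.03 at 95% confidence, z = 1.960.
n = p̂(1−p̂)(z/E)² = 0.323 × 0.677 × (1.960/0.03)² = 933.39
Round up: n = 934.

934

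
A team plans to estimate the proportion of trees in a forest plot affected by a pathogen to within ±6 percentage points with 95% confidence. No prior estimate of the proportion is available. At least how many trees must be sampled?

For a proportion with margin E = 0.06 at 95% confidence, z = 1.960.
With no prior estimate, use p = 0.5, which maximizes p(1−p) at 0.25.
n = 0.25 × (z/E)² = 0.25 × (1.960/0.06)² = 266.78
Round up: n = 267.

n = 267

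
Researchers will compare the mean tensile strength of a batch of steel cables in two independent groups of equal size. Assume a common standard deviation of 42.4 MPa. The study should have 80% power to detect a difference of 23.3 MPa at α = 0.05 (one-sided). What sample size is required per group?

For two equal groups, n per group = 2·((z_α + z_β)·σ/δ)².
z_α = 1.645; z_β = 0.842 (power 80%).
n = 2 × (2.487 × 42.4 / 23.3)² = 2 × 20.48 = 40.96
Round up: n = 41 per group.

41 per group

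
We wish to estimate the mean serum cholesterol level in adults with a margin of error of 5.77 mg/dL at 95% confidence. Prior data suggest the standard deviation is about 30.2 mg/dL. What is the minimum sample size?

106

For a mean, the margin of error is E = z·σ/√n, so n = (zσ/E)².
At 95% confidence, z = 1.960.
n = (1.960 × 30.2 / 5.77)² = 105.24
Round up: n = 106.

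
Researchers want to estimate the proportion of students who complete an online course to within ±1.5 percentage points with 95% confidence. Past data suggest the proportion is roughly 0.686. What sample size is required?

For a proportion with margin E = 0.015 at 95% confidence, z = 1.960.
n = p̂(1−p̂)(z/E)² = 0.686 × 0.314 × (1.960/0.015)² = 3677.76
Round up: n = 3678.

3678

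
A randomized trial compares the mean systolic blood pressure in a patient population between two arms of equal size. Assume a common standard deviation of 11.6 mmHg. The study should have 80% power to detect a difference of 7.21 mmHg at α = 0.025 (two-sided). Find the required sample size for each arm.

For two equal groups, n per group = 2·((z_{α/2} + z_β)·σ/δ)².
z_{α/2} = 2.241; z_β = 0.842 (power 80%).
n = 2 × (3.083 × 11.6 / 7.21)² = 2 × 24.60 = 49.20
Round up: n = 50 per group.

50 per group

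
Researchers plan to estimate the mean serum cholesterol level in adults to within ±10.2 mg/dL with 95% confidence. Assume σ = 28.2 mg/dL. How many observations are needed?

n = 30

For a mean, the margin of error is E = z·σ/√n, so n = (zσ/E)².
At 95% confidence, z = 1.960.
n = (1.960 × 28.2 / 10.2)² = 29.36
Round up: n = 30.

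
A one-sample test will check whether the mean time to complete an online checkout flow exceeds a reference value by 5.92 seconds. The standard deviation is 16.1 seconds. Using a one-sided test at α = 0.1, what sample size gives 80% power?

For a one-sample z-test, n = ((z_α + z_β)·σ/δ)².
z_α = 1.282 (one-sided α = 0.1); z_β = 0.842 (power 80% → β = 0.2).
n = (2.124 × 16.1 / 5.92)² = 33.37
Round up: n = 34.

34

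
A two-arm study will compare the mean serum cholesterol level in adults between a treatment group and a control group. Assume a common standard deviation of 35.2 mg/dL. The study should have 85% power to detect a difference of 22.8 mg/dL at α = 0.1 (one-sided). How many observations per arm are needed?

For two equal groups, n per group = 2·((z_α + z_β)·σ/δ)².
z_α = 1.282; z_β = 1.036 (power 85%).
n = 2 × (2.318 × 35.2 / 22.8)² = 2 × 12.81 = 25.62
Round up: n = 26 per group.

26 per group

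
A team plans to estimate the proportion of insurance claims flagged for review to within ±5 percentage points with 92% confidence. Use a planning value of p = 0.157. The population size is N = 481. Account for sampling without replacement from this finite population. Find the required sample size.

For a proportion with margin E = 0.05 at 92% confidence, z = 1.751.
n = p̂(1−p̂)(z/E)² = 0.157 × 0.843 × (1.751/0.05)² = 162.32 — call this n₀.
Finite-population correction with N = 481: n = n₀ / (1 + (n₀−1)/N) = 162.32 / 1.335 = 121.59
Round up: n = 122.

122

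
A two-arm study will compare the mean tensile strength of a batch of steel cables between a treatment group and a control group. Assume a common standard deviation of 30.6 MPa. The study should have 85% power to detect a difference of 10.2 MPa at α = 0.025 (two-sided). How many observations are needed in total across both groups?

For two equal groups, n per group = 2·((z_{α/2} + z_β)·σ/δ)².
z_{α/2} = 2.241; z_β = 1.036 (power 85%).
n = 2 × (3.277 × 30.6 / 10.2)² = 2 × 96.65 = 193.30
Round up: n = 194 per group.
Total across both groups: 2 × 194 = 388.

388 total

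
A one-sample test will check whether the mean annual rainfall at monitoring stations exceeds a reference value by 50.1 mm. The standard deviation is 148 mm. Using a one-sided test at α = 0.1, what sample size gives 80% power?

40

For a one-sample z-test, n = ((z_α + z_β)·σ/δ)².
z_α = 1.282 (one-sided α = 0.1); z_β = 0.842 (power 80% → β = 0.2).
n = (2.124 × 148 / 50.1)² = 39.37
Round up: n = 40.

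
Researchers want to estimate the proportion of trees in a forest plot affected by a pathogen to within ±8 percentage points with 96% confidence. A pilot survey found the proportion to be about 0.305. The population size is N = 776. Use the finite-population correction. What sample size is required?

n = 119

For a proportion with margin E = 0.08 at 96% confidence, z = 2.054.
n = p̂(1−p̂)(z/E)² = 0.305 × 0.695 × (2.054/0.08)² = 139.74 — call this n₀.
Finite-population correction with N = 776: n = n₀ / (1 + (n₀−1)/N) = 139.74 / 1.179 = 118.52
Round up: n = 119.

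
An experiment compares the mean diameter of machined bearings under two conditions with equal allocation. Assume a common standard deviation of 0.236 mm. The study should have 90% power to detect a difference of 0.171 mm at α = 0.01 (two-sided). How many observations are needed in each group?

57 per group

For two equal groups, n per group = 2·((z_{α/2} + z_β)·σ/δ)².
z_{α/2} = 2.576; z_β = 1.282 (power 90%).
n = 2 × (3.858 × 0.236 / 0.171)² = 2 × 28.35 = 56.70
Round up: n = 57 per group.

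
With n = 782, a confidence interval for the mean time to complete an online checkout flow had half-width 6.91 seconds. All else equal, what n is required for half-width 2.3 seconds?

7059

Margin of error scales as 1/√n, so n₂ = n₁·(E₁/E₂)².
n₂ = 782 × (6.91/2.3)² = 782 × 9.026 = 7058.33
Round up: n₂ = 7059.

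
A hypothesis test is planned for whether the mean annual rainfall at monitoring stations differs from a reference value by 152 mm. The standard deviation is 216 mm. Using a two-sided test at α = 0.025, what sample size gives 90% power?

26

For a one-sample z-test, n = ((z_{α/2} + z_β)·σ/δ)².
z_{α/2} = 2.241 (two-sided α = 0.025); z_β = 1.282 (power 90% → β = 0.1).
n = (3.523 × 216 / 152)² = 25.06
Round up: n = 26.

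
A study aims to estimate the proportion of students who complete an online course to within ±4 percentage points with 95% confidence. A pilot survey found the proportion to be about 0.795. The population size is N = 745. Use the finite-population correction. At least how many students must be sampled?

n = 257

For a proportion with margin E = 0.04 at 95% confidence, z = 1.960.
n = p̂(1−p̂)(z/E)² = 0.795 × 0.205 × (1.960/0.04)² = 391.30 — call this n₀.
Finite-population correction with N = 745: n = n₀ / (1 + (n₀−1)/N) = 391.30 / 1.524 = 256.76
Round up: n = 257.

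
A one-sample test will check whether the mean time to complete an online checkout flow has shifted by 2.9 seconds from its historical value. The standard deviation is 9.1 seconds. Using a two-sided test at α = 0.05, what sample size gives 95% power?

128

For a one-sample z-test, n = ((z_{α/2} + z_β)·σ/δ)².
z_{α/2} = 1.960 (two-sided α = 0.05); z_β = 1.645 (power 95% → β = 0.05).
n = (3.605 × 9.1 / 2.9)² = 127.97
Round up: n = 128.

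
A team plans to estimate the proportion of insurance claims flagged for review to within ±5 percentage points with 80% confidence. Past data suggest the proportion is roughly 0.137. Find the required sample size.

n = 78

For a proportion with margin E = 0.05 at 80% confidence, z = 1.282.
n = p̂(1−p̂)(z/E)² = 0.137 × 0.863 × (1.282/0.05)² = 77.73
Round up: n = 78.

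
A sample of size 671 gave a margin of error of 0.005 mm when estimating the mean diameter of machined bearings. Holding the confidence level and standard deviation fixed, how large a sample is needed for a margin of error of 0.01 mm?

168

Margin of error scales as 1/√n, so n₂ = n₁·(E₁/E₂)².
n₂ = 671 × (0.005/0.01)² = 671 × 0.25 = 167.75
Round up: n₂ = 168.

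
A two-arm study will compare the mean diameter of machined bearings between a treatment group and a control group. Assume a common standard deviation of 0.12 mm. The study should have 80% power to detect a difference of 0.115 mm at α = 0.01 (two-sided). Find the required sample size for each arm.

For two equal groups, n per group = 2·((z_{α/2} + z_β)·σ/δ)².
z_{α/2} = 2.576; z_β = 0.842 (power 80%).
n = 2 × (3.418 × 0.12 / 0.115)² = 2 × 12.72 = 25.44
Round up: n = 26 per group.

26 per group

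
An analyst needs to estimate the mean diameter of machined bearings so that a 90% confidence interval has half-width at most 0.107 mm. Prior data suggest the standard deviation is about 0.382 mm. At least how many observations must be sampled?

35

For a mean, the margin of error is E = z·σ/√n, so n = (zσ/E)².
At 90% confidence, z = 1.645.
n = (1.645 × 0.382 / 0.107)² = 34.49
Round up: n = 35.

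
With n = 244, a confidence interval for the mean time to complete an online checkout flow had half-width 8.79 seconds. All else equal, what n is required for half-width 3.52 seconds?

1522

Margin of error scales as 1/√n, so n₂ = n₁·(E₁/E₂)².
n₂ = 244 × (8.79/3.52)² = 244 × 6.236 = 1521.58
Round up: n₂ = 1522.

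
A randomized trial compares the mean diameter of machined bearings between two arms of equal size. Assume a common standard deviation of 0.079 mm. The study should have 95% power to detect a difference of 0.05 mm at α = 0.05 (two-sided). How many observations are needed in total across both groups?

For two equal groups, n per group = 2·((z_{α/2} + z_β)·σ/δ)².
z_{α/2} = 1.960; z_β = 1.645 (power 95%).
n = 2 × (3.605 × 0.079 / 0.05)² = 2 × 32.44 = 64.88
Round up: n = 65 per group.
Total across both groups: 2 × 65 = 130.

130 total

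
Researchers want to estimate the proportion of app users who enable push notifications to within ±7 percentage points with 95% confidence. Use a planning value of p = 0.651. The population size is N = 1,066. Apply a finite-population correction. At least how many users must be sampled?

For a proportion with margin E = 0.07 at 95% confidence, z = 1.960.
n = p̂(1−p̂)(z/E)² = 0.651 × 0.349 × (1.960/0.07)² = 178.12 — call this n₀.
Finite-population correction with N = 1,066: n = n₀ / (1 + (n₀−1)/N) = 178.12 / 1.166 = 152.76
Round up: n = 153.

n = 153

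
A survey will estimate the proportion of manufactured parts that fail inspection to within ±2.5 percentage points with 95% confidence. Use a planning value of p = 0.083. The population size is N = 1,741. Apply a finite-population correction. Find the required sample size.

n = 369

For a proportion with margin E = 0.025 at 95% confidence, z = 1.960.
n = p̂(1−p̂)(z/E)² = 0.083 × 0.917 × (1.960/0.025)² = 467.82 — call this n₀.
Finite-population correction with N = 1,741: n = n₀ / (1 + (n₀−1)/N) = 467.82 / 1.268 = 368.94
Round up: n = 369.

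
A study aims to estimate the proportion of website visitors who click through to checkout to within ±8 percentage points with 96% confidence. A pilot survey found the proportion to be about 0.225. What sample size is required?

For a proportion with margin E = 0.08 at 96% confidence, z = 2.054.
n = p̂(1−p̂)(z/E)² = 0.225 × 0.775 × (2.054/0.08)² = 114.95
Round up: n = 115.

115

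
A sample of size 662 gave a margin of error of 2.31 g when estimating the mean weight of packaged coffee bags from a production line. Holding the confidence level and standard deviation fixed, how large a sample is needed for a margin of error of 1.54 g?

n = 1490

Margin of error scales as 1/√n, so n₂ = n₁·(E₁/E₂)².
n₂ = 662 × (2.31/1.54)² = 662 × 2.25 = 1489.50
Round up: n₂ = 1490.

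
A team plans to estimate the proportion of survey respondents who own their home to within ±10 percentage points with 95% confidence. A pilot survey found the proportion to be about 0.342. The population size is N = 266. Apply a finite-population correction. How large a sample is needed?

66

For a proportion with margin E = 0.1 at 95% confidence, z = 1.960.
n = p̂(1−p̂)(z/E)² = 0.342 × 0.658 × (1.960/0.1)² = 86.45 — call this n₀.
Finite-population correction with N = 266: n = n₀ / (1 + (n₀−1)/N) = 86.45 / 1.321 = 65.44
Round up: n = 66.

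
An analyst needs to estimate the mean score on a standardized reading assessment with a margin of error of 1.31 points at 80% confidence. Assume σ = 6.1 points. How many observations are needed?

For a mean, the margin of error is E = z·σ/√n, so n = (zσ/E)².
At 80% confidence, z = 1.282.
n = (1.282 × 6.1 / 1.31)² = 35.64
Round up: n = 36.

36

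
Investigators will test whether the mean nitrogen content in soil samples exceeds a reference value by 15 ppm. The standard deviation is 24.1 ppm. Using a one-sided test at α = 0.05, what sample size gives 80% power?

For a one-sample z-test, n = ((z_α + z_β)·σ/δ)².
z_α = 1.645 (one-sided α = 0.05); z_β = 0.842 (power 80% → β = 0.2).
n = (2.487 × 24.1 / 15)² = 15.97
Round up: n = 16.

16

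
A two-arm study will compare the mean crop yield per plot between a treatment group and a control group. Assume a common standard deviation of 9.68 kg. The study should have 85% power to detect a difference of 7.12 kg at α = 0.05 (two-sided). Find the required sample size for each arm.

34 per group

For two equal groups, n per group = 2·((z_{α/2} + z_β)·σ/δ)².
z_{α/2} = 1.960; z_β = 1.036 (power 85%).
n = 2 × (2.996 × 9.68 / 7.12)² = 2 × 16.59 = 33.18
Round up: n = 34 per group.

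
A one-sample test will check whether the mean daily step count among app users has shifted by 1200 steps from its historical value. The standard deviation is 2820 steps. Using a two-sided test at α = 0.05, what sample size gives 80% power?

For a one-sample z-test, n = ((z_{α/2} + z_β)·σ/δ)².
z_{α/2} = 1.960 (two-sided α = 0.05); z_β = 0.842 (power 80% → β = 0.2).
n = (2.802 × 2820 / 1200)² = 43.36
Round up: n = 44.

44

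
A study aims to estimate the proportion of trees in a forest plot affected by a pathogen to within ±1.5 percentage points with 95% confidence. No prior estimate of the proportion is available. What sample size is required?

For a proportion with margin E = 0.015 at 95% confidence, z = 1.960.
With no prior estimate, use p = 0.5, which maximizes p(1−p) at 0.25.
n = 0.25 × (z/E)² = 0.25 × (1.960/0.015)² = 4268.44
Round up: n = 4269.

4269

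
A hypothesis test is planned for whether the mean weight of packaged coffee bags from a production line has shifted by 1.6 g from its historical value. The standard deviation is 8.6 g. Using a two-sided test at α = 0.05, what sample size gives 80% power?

227

For a one-sample z-test, n = ((z_{α/2} + z_β)·σ/δ)².
z_{α/2} = 1.960 (two-sided α = 0.05); z_β = 0.842 (power 80% → β = 0.2).
n = (2.802 × 8.6 / 1.6)² = 226.83
Round up: n = 227.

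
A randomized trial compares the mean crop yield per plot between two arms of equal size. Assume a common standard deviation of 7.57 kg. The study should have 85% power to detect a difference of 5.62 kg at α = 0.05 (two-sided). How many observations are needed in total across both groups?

66 total

For two equal groups, n per group = 2·((z_{α/2} + z_β)·σ/δ)².
z_{α/2} = 1.960; z_β = 1.036 (power 85%).
n = 2 × (2.996 × 7.57 / 5.62)² = 2 × 16.29 = 32.58
Round up: n = 33 per group.
Total across both groups: 2 × 33 = 66.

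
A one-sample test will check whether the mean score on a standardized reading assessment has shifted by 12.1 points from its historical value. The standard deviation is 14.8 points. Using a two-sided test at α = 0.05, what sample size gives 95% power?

For a one-sample z-test, n = ((z_{α/2} + z_β)·σ/δ)².
z_{α/2} = 1.960 (two-sided α = 0.05); z_β = 1.645 (power 95% → β = 0.05).
n = (3.605 × 14.8 / 12.1)² = 19.44
Round up: n = 20.

n = 20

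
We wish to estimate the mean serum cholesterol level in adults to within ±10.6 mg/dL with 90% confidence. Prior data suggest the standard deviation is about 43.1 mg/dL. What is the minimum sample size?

For a mean, the margin of error is E = z·σ/√n, so n = (zσ/E)².
At 90% confidence, z = 1.645.
n = (1.645 × 43.1 / 10.6)² = 44.74
Round up: n = 45.

45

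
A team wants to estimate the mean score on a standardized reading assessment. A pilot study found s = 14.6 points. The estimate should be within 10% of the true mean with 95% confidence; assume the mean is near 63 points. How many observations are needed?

n = 21

For a mean, the margin of error is E = z·σ/√n, so n = (zσ/E)².
At 95% confidence, z = 1.960.
E = 10% of 63 = 6.3 points.
n = (1.960 × 14.6 / 6.3)² = 20.63
Round up: n = 21.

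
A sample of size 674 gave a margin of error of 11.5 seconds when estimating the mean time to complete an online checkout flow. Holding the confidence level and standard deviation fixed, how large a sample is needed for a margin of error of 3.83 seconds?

n = 6077

Margin of error scales as 1/√n, so n₂ = n₁·(E₁/E₂)².
n₂ = 674 × (11.5/3.83)² = 674 × 9.016 = 6076.78
Round up: n₂ = 6077.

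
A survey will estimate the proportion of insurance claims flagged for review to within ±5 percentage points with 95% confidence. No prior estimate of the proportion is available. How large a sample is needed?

385

For a proportion with margin E = 0.05 at 95% confidence, z = 1.960.
With no prior estimate, use p = 0.5, which maximizes p(1−p) at 0.25.
n = 0.25 × (z/E)² = 0.25 × (1.960/0.05)² = 384.16
Round up: n = 385.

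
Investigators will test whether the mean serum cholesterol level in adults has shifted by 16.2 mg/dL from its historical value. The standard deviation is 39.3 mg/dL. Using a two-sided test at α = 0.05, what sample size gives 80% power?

n = 47

For a one-sample z-test, n = ((z_{α/2} + z_β)·σ/δ)².
z_{α/2} = 1.960 (two-sided α = 0.05); z_β = 0.842 (power 80% → β = 0.2).
n = (2.802 × 39.3 / 16.2)² = 46.21
Round up: n = 47.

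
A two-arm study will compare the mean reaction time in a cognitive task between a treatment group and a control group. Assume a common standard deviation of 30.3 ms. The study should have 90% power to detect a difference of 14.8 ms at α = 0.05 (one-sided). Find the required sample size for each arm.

For two equal groups, n per group = 2·((z_α + z_β)·σ/δ)².
z_α = 1.645; z_β = 1.282 (power 90%).
n = 2 × (2.927 × 30.3 / 14.8)² = 2 × 35.91 = 71.82
Round up: n = 72 per group.

72 per group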